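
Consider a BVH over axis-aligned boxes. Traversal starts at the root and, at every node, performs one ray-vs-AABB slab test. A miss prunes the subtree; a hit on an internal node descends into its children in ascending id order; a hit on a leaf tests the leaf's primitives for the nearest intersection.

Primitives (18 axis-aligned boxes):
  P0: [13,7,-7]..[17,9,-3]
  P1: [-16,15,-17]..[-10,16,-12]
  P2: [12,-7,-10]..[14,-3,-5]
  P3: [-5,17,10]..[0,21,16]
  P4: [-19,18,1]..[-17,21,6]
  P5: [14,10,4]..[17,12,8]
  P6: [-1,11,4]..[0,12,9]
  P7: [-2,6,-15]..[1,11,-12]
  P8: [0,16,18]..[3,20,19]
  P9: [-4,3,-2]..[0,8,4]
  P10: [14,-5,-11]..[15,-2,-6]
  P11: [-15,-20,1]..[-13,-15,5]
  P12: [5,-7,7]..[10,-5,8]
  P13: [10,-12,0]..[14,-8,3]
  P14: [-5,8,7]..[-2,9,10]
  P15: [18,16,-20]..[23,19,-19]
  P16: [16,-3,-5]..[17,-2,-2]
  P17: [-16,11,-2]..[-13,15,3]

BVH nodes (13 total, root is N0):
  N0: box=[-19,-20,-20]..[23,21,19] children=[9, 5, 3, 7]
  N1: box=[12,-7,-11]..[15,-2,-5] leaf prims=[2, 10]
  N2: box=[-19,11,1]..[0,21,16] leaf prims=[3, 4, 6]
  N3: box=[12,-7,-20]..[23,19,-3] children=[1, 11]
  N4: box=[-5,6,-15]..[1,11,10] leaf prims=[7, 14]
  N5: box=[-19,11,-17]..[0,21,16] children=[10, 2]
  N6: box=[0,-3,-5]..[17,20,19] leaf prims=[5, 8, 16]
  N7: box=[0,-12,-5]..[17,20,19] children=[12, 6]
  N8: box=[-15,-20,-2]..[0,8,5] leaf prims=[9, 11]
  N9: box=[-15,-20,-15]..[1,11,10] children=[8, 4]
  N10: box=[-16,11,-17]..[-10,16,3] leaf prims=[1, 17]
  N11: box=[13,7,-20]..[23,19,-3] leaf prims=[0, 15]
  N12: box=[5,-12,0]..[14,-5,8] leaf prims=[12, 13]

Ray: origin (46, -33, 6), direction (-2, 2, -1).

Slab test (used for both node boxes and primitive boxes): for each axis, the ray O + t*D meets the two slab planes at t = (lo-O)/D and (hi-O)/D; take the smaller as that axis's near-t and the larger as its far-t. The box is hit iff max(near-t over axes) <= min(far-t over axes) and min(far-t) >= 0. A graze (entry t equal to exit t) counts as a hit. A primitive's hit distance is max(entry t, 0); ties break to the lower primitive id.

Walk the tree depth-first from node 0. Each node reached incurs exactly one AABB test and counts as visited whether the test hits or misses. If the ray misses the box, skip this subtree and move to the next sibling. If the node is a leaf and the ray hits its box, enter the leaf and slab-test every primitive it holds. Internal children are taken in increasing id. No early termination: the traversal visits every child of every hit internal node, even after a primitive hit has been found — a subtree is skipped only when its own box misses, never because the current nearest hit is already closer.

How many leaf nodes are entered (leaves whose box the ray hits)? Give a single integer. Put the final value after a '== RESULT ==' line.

Walk:
N0 x:[23/2,65/2] y:[13/2,27] z:[-13,26] -> hit [23/2,26], descend [3, 5, 7, 9]
  N3 x:[23/2,17] y:[13,26] z:[9,26] -> hit [13,17], descend [1, 11]
    N1 x:[31/2,17] y:[13,31/2] z:[11,17] -> hit [31/2,31/2] leaf, test {P2(miss), P10@t=31/2}
    N11 x:[23/2,33/2] y:[20,26] z:[9,26] -> miss, prune
  N5 x:[23,65/2] y:[22,27] z:[-10,23] -> hit [23,23], descend [2, 10]
    N2 x:[23,65/2] y:[22,27] z:[-10,5] -> miss, prune
    N10 x:[28,31] y:[22,49/2] z:[3,23] -> miss, prune
  N7 x:[29/2,23] y:[21/2,53/2] z:[-13,11] -> miss, prune
  N9 x:[45/2,61/2] y:[13/2,22] z:[-4,21] -> miss, prune

order=[0, 3, 1, 11, 5, 2, 10, 7, 9]  |boxes|=9  |leaves|=1  hit=P10

== RESULT ==
1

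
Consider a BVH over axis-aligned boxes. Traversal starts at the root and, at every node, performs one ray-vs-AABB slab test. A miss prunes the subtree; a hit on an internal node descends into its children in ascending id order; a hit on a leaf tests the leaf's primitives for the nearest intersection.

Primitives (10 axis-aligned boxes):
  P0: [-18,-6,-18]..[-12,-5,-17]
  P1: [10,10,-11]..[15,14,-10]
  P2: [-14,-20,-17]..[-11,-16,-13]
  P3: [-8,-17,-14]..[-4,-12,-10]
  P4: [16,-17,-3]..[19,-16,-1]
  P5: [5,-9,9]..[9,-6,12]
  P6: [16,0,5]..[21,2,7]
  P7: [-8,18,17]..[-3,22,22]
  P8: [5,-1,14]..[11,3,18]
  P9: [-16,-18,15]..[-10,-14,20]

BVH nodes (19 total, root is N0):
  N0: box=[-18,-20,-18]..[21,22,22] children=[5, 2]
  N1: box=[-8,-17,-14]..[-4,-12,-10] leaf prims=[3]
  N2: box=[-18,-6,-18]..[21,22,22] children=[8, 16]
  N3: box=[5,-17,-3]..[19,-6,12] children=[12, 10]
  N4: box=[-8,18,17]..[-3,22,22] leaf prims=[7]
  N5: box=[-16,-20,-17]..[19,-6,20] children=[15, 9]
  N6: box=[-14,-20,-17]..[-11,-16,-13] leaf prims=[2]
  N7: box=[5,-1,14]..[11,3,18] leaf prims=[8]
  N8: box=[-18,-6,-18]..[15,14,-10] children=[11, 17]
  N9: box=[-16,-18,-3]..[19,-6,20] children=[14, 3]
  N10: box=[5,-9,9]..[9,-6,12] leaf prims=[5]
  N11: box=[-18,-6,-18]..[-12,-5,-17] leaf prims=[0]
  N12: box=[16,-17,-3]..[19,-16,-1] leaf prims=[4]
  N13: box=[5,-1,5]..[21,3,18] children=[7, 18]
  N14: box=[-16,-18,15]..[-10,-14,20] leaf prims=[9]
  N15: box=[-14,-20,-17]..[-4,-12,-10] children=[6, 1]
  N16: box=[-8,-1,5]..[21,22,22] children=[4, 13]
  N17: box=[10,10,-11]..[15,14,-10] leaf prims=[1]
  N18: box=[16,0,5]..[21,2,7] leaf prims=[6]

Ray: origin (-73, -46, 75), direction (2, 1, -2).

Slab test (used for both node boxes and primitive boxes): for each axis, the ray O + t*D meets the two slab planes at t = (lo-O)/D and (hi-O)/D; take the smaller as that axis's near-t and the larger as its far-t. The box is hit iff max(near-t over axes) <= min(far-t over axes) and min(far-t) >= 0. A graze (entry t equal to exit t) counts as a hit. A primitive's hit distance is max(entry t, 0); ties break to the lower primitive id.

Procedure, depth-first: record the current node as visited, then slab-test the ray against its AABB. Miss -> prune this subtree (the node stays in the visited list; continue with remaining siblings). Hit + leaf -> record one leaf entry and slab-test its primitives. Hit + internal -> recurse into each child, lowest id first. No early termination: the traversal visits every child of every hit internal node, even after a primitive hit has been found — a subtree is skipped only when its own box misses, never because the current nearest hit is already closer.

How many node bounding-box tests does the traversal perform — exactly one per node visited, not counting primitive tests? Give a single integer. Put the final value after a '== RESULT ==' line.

Trace the traversal:
N0 x:[55/2,47] y:[26,68] z:[53/2,93/2] -> hit [55/2,93/2], descend [2, 5]
  N2 x:[55/2,47] y:[40,68] z:[53/2,93/2] -> hit [40,93/2], descend [8, 16]
    N8 x:[55/2,44] y:[40,60] z:[85/2,93/2] -> hit [85/2,44], descend [11, 17]
      N11 x:[55/2,61/2] y:[40,41] z:[46,93/2] -> miss, prune
      N17 x:[83/2,44] y:[56,60] z:[85/2,43] -> miss, prune
    N16 x:[65/2,47] y:[45,68] z:[53/2,35] -> miss, prune
  N5 x:[57/2,46] y:[26,40] z:[55/2,46] -> hit [57/2,40], descend [9, 15]
    N9 x:[57/2,46] y:[28,40] z:[55/2,39] -> hit [57/2,39], descend [3, 14]
      N3 x:[39,46] y:[29,40] z:[63/2,39] -> hit [39,39], descend [10, 12]
        N10 x:[39,41] y:[37,40] z:[63/2,33] -> miss, prune
        N12 x:[89/2,46] y:[29,30] z:[38,39] -> miss, prune
      N14 x:[57/2,63/2] y:[28,32] z:[55/2,30] -> hit [57/2,30] leaf, test {P9@t=57/2}
    N15 x:[59/2,69/2] y:[26,34] z:[85/2,46] -> miss, prune

13 AABB tests over nodes [0, 2, 8, 11, 17, 16, 5, 9, 3, 10, 12, 14, 15]; 1 leaf entered; closest P9.

== RESULT ==
13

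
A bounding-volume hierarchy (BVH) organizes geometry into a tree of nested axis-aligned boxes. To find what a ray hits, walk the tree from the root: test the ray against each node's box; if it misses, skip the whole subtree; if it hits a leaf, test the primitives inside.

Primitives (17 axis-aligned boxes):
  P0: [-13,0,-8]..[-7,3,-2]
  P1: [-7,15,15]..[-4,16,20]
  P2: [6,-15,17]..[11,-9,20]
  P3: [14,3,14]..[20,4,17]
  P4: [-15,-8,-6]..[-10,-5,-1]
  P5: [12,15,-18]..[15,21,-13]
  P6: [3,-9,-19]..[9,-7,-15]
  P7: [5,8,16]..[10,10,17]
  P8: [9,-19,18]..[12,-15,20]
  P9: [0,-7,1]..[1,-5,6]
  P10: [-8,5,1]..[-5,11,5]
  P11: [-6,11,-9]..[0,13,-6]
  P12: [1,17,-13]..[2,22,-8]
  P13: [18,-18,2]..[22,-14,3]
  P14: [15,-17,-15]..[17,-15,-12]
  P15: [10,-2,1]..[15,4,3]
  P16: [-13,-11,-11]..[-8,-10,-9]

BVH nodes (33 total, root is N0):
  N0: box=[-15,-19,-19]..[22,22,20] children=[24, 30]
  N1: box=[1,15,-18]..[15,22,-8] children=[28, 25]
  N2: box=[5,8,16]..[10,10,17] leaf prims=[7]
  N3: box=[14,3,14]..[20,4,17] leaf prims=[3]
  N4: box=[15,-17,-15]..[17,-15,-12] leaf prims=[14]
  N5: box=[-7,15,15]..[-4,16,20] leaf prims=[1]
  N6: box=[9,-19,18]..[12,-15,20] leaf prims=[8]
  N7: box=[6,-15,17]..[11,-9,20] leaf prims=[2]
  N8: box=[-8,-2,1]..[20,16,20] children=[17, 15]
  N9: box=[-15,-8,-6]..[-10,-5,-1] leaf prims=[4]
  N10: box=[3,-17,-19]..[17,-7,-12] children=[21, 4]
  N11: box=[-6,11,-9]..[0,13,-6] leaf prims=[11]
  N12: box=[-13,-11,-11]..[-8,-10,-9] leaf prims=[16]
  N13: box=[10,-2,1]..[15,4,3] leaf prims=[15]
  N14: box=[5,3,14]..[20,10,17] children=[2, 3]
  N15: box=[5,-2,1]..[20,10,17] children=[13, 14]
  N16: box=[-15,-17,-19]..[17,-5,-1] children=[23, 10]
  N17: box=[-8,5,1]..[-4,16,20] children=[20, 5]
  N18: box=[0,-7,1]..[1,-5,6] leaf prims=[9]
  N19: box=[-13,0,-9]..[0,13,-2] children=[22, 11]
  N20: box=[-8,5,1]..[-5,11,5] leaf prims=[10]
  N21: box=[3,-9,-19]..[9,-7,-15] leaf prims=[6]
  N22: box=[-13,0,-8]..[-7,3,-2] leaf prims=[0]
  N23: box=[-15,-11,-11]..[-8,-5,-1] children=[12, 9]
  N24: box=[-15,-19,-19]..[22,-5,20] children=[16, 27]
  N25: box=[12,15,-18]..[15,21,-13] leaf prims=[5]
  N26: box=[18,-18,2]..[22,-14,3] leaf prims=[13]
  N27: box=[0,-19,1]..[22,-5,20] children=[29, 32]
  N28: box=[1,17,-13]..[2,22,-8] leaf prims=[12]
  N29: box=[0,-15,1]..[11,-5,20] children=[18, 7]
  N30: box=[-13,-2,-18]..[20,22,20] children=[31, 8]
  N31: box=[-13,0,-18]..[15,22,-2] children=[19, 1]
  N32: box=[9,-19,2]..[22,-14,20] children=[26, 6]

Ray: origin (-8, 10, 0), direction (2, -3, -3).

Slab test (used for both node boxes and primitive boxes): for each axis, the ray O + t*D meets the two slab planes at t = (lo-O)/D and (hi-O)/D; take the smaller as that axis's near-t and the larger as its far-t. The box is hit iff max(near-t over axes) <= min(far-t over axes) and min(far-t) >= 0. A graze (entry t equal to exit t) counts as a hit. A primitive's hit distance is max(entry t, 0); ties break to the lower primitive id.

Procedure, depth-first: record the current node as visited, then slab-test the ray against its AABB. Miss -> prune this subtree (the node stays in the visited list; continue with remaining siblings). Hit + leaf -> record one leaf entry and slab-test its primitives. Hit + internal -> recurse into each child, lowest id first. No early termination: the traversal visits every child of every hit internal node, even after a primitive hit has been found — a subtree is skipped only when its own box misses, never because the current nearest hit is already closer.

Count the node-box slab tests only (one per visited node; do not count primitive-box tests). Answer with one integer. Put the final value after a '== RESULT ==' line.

Traverse from the root:
N0 x:[-7/2,15] y:[-4,29/3] z:[-20/3,19/3] -> hit [-7/2,19/3], descend [24, 30]
  N24 x:[-7/2,15] y:[5,29/3] z:[-20/3,19/3] -> hit [5,19/3], descend [16, 27]
    N16 x:[-7/2,25/2] y:[5,9] z:[1/3,19/3] -> hit [5,19/3], descend [10, 23]
      N10 x:[11/2,25/2] y:[17/3,9] z:[4,19/3] -> hit [17/3,19/3], descend [4, 21]
        N4 x:[23/2,25/2] y:[25/3,9] z:[4,5] -> miss, prune
        N21 x:[11/2,17/2] y:[17/3,19/3] z:[5,19/3] -> hit [17/3,19/3] leaf, test {P6@t=17/3}
      N23 x:[-7/2,0] y:[5,7] z:[1/3,11/3] -> miss, prune
    N27 x:[4,15] y:[5,29/3] z:[-20/3,-1/3] -> miss, prune
  N30 x:[-5/2,14] y:[-4,4] z:[-20/3,6] -> hit [-5/2,4], descend [8, 31]
    N8 x:[0,14] y:[-2,4] z:[-20/3,-1/3] -> miss, prune
    N31 x:[-5/2,23/2] y:[-4,10/3] z:[2/3,6] -> hit [2/3,10/3], descend [1, 19]
      N1 x:[9/2,23/2] y:[-4,-5/3] z:[8/3,6] -> miss, prune
      N19 x:[-5/2,4] y:[-1,10/3] z:[2/3,3] -> hit [2/3,3], descend [11, 22]
        N11 x:[1,4] y:[-1,-1/3] z:[2,3] -> miss, prune
        N22 x:[-5/2,1/2] y:[7/3,10/3] z:[2/3,8/3] -> miss, prune

Summary -> nodes [0, 24, 16, 10, 4, 21, 23, 27, 30, 8, 31, 1, 19, 11, 22]; box-tests=15; leaf-entries=1; first=P6

== RESULT ==
15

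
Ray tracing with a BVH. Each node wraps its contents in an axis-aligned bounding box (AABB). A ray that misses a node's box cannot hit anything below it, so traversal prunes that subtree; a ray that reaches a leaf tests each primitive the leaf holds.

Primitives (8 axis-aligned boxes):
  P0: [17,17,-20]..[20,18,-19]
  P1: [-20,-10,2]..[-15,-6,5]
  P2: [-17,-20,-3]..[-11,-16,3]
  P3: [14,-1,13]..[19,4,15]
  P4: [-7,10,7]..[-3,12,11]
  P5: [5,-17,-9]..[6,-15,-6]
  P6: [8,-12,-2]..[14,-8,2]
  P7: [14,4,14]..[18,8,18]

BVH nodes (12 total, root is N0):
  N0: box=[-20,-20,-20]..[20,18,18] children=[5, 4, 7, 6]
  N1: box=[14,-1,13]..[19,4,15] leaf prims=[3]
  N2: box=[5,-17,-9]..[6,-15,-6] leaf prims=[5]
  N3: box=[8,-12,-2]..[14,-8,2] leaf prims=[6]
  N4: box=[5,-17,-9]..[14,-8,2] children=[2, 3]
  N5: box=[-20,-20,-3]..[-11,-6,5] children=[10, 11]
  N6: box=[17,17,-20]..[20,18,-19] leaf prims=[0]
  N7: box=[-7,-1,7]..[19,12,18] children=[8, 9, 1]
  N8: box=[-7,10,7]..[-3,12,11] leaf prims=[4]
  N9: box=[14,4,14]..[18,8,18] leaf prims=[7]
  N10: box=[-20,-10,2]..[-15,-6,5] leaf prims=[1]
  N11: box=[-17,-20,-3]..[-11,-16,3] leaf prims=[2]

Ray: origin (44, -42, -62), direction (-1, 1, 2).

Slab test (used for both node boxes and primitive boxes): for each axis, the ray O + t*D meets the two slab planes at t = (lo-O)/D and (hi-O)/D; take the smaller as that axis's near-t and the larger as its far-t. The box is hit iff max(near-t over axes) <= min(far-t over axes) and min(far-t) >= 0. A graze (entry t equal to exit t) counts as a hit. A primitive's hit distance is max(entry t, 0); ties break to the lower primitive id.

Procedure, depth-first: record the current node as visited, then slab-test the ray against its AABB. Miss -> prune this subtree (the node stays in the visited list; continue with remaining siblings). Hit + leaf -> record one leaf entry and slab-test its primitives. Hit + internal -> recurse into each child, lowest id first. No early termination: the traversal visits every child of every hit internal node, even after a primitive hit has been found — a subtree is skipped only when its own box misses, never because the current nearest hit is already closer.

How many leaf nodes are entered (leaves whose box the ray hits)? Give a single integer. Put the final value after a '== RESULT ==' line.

Walk:
N0 x:[24,64] y:[22,60] z:[21,40] -> hit [24,40], descend [4, 5, 6, 7]
  N4 x:[30,39] y:[25,34] z:[53/2,32] -> hit [30,32], descend [2, 3]
    N2 x:[38,39] y:[25,27] z:[53/2,28] -> miss, prune
    N3 x:[30,36] y:[30,34] z:[30,32] -> hit [30,32] leaf, test {P6@t=30}
  N5 x:[55,64] y:[22,36] z:[59/2,67/2] -> miss, prune
  N6 x:[24,27] y:[59,60] z:[21,43/2] -> miss, prune
  N7 x:[25,51] y:[41,54] z:[69/2,40] -> miss, prune

order=[0, 4, 2, 3, 5, 6, 7]  |boxes|=7  |leaves|=1  hit=P6

== RESULT ==
1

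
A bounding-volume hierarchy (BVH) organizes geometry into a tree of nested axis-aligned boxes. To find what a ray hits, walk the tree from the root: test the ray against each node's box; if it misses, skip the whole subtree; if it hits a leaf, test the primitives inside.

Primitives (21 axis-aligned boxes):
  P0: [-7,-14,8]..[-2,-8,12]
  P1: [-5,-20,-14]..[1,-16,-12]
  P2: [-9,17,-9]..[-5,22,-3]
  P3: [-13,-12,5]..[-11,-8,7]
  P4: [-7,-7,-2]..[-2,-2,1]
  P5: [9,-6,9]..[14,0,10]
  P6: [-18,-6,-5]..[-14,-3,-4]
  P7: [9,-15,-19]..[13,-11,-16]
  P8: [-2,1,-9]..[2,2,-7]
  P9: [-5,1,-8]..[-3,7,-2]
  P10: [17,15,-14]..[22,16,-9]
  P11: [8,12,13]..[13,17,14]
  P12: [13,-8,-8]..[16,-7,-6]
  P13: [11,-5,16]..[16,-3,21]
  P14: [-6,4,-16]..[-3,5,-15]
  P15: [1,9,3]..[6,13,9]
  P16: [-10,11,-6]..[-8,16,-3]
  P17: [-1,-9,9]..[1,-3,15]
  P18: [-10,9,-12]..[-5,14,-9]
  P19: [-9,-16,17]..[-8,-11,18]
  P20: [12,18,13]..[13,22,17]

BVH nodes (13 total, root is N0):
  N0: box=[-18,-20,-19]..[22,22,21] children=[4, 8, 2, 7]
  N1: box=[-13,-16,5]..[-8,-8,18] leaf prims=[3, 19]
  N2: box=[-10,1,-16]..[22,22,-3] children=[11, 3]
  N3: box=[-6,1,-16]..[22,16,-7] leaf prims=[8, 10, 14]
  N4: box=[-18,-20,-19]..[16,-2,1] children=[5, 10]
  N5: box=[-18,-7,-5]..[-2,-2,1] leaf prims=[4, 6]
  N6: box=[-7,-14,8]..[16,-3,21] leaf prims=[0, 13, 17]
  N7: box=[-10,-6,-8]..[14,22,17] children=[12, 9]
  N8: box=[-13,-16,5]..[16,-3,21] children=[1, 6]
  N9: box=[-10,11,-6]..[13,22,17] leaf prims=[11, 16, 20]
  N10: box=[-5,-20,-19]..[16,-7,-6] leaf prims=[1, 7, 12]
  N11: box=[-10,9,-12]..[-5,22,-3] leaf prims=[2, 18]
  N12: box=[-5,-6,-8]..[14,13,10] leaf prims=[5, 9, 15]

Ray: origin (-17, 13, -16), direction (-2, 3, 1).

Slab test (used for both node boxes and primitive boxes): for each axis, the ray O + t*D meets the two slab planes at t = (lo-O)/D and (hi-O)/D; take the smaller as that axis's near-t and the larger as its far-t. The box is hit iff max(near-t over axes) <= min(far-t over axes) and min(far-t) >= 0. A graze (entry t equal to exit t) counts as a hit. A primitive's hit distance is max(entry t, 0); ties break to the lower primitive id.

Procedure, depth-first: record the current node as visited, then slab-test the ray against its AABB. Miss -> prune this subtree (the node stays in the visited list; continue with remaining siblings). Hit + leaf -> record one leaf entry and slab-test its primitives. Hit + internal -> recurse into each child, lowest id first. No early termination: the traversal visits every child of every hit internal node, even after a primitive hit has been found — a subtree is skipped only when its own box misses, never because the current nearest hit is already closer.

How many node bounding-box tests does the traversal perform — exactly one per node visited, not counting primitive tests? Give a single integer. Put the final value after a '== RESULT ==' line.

Trace the traversal:
N0 x:[-39/2,1/2] y:[-11,3] z:[-3,37] -> hit [-3,1/2], descend [2, 4, 7, 8]
  N2 x:[-39/2,-7/2] y:[-4,3] z:[0,13] -> miss, prune
  N4 x:[-33/2,1/2] y:[-11,-5] z:[-3,17] -> miss, prune
  N7 x:[-31/2,-7/2] y:[-19/3,3] z:[8,33] -> miss, prune
  N8 x:[-33/2,-2] y:[-29/3,-16/3] z:[21,37] -> miss, prune

Summary -> nodes [0, 2, 4, 7, 8]; box-tests=5; leaf-entries=0; first=miss

== RESULT ==
5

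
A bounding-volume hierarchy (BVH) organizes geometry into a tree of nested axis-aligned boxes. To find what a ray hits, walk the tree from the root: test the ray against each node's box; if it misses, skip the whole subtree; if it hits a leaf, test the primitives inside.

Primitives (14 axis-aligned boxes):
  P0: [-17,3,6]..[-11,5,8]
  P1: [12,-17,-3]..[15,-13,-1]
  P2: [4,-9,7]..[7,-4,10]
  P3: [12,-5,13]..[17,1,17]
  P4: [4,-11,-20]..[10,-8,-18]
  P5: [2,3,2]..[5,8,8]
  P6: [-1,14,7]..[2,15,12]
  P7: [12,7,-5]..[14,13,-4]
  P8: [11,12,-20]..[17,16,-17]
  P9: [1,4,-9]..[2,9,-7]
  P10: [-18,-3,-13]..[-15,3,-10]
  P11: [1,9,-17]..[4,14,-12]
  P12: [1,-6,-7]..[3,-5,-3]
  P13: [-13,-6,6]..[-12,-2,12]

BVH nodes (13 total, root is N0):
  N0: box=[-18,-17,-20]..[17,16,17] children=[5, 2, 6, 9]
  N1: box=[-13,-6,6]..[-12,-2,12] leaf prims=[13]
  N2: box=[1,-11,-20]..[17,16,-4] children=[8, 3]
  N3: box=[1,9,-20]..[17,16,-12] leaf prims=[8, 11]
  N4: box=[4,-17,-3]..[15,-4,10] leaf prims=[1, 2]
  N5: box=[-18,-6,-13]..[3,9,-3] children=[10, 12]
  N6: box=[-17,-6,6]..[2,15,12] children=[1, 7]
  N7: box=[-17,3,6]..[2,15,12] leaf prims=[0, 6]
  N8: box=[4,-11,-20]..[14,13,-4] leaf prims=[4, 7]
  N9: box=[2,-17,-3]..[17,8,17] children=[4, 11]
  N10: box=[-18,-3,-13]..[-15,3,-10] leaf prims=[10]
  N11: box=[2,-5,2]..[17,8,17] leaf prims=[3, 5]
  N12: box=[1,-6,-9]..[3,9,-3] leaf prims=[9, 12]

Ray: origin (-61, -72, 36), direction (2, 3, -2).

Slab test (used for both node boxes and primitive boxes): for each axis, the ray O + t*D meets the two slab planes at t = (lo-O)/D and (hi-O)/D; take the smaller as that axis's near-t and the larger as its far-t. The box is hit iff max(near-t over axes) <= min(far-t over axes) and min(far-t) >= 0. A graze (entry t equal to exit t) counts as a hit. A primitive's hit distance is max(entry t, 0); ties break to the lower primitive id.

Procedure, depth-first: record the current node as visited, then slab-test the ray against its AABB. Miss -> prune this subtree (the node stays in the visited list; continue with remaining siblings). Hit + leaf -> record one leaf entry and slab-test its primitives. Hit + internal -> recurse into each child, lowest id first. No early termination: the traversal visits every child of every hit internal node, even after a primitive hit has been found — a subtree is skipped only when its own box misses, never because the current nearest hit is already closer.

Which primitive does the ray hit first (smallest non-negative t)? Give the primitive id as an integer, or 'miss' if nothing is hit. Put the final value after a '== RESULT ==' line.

Walk:
N0 x:[43/2,39] y:[55/3,88/3] z:[19/2,28] -> hit [43/2,28], descend [2, 5, 6, 9]
  N2 x:[31,39] y:[61/3,88/3] z:[20,28] -> miss, prune
  N5 x:[43/2,32] y:[22,27] z:[39/2,49/2] -> hit [22,49/2], descend [10, 12]
    N10 x:[43/2,23] y:[23,25] z:[23,49/2] -> hit [23,23] leaf, test {P10@t=23}
    N12 x:[31,32] y:[22,27] z:[39/2,45/2] -> miss, prune
  N6 x:[22,63/2] y:[22,29] z:[12,15] -> miss, prune
  N9 x:[63/2,39] y:[55/3,80/3] z:[19/2,39/2] -> miss, prune

Visited [0, 2, 5, 10, 12, 6, 9]. Tests: 7 box, 1 leaf. Nearest: P10.

== RESULT ==
10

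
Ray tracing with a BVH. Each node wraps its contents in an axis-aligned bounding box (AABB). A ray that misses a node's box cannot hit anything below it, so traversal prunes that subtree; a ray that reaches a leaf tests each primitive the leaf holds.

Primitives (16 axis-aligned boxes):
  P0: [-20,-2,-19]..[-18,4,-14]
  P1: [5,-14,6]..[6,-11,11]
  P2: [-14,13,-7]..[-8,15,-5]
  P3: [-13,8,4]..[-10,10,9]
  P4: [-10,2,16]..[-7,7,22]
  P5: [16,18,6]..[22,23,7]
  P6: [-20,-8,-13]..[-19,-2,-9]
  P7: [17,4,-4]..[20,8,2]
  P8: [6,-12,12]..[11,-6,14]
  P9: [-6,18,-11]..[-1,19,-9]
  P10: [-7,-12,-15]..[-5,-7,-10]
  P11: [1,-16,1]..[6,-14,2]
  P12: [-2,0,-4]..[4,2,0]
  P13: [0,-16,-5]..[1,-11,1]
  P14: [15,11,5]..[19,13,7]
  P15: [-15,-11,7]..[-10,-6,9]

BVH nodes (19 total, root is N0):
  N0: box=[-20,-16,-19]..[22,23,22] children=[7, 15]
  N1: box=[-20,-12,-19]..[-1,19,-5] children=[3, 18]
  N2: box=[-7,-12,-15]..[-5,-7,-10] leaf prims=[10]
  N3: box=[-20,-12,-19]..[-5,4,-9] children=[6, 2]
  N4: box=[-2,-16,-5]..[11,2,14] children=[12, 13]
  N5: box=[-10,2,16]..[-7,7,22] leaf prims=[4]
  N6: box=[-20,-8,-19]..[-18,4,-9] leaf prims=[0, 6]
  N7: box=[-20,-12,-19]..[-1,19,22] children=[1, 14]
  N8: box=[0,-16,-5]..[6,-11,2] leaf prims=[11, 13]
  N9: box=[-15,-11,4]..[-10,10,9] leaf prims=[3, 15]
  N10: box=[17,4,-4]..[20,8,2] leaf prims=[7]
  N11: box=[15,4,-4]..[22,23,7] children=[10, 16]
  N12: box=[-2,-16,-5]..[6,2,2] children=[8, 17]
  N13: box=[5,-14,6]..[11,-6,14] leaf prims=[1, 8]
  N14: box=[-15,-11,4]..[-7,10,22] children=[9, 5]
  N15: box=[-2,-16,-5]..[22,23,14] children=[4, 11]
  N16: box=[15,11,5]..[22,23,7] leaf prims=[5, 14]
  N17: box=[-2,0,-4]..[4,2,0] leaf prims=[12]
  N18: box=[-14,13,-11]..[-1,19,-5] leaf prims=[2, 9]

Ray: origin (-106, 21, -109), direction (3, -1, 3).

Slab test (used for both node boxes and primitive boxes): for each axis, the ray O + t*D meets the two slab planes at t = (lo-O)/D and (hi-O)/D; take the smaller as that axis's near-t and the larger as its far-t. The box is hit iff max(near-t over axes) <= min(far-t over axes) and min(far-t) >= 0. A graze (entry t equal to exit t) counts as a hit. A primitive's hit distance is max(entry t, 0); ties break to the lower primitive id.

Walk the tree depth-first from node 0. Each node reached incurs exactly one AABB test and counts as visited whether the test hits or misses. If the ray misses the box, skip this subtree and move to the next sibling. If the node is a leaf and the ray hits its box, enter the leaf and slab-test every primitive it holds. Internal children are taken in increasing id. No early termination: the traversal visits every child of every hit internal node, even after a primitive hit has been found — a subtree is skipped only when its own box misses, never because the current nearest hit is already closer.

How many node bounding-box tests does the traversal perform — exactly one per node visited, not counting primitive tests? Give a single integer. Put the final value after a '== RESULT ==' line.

Walk:
N0 x:[86/3,128/3] y:[-2,37] z:[30,131/3] -> hit [30,37], descend [7, 15]
  N7 x:[86/3,35] y:[2,33] z:[30,131/3] -> hit [30,33], descend [1, 14]
    N1 x:[86/3,35] y:[2,33] z:[30,104/3] -> hit [30,33], descend [3, 18]
      N3 x:[86/3,101/3] y:[17,33] z:[30,100/3] -> hit [30,33], descend [2, 6]
        N2 x:[33,101/3] y:[28,33] z:[94/3,33] -> hit [33,33] leaf, test {P10@t=33}
        N6 x:[86/3,88/3] y:[17,29] z:[30,100/3] -> miss, prune
      N18 x:[92/3,35] y:[2,8] z:[98/3,104/3] -> miss, prune
    N14 x:[91/3,33] y:[11,32] z:[113/3,131/3] -> miss, prune
  N15 x:[104/3,128/3] y:[-2,37] z:[104/3,41] -> hit [104/3,37], descend [4, 11]
    N4 x:[104/3,39] y:[19,37] z:[104/3,41] -> hit [104/3,37], descend [12, 13]
      N12 x:[104/3,112/3] y:[19,37] z:[104/3,37] -> hit [104/3,37], descend [8, 17]
        N8 x:[106/3,112/3] y:[32,37] z:[104/3,37] -> hit [106/3,37] leaf, test {P11@t=110/3, P13@t=106/3}
        N17 x:[104/3,110/3] y:[19,21] z:[35,109/3] -> miss, prune
      N13 x:[37,39] y:[27,35] z:[115/3,41] -> miss, prune
    N11 x:[121/3,128/3] y:[-2,17] z:[35,116/3] -> miss, prune

Summary -> nodes [0, 7, 1, 3, 2, 6, 18, 14, 15, 4, 12, 8, 17, 13, 11]; box-tests=15; leaf-entries=2; first=P10

== RESULT ==
15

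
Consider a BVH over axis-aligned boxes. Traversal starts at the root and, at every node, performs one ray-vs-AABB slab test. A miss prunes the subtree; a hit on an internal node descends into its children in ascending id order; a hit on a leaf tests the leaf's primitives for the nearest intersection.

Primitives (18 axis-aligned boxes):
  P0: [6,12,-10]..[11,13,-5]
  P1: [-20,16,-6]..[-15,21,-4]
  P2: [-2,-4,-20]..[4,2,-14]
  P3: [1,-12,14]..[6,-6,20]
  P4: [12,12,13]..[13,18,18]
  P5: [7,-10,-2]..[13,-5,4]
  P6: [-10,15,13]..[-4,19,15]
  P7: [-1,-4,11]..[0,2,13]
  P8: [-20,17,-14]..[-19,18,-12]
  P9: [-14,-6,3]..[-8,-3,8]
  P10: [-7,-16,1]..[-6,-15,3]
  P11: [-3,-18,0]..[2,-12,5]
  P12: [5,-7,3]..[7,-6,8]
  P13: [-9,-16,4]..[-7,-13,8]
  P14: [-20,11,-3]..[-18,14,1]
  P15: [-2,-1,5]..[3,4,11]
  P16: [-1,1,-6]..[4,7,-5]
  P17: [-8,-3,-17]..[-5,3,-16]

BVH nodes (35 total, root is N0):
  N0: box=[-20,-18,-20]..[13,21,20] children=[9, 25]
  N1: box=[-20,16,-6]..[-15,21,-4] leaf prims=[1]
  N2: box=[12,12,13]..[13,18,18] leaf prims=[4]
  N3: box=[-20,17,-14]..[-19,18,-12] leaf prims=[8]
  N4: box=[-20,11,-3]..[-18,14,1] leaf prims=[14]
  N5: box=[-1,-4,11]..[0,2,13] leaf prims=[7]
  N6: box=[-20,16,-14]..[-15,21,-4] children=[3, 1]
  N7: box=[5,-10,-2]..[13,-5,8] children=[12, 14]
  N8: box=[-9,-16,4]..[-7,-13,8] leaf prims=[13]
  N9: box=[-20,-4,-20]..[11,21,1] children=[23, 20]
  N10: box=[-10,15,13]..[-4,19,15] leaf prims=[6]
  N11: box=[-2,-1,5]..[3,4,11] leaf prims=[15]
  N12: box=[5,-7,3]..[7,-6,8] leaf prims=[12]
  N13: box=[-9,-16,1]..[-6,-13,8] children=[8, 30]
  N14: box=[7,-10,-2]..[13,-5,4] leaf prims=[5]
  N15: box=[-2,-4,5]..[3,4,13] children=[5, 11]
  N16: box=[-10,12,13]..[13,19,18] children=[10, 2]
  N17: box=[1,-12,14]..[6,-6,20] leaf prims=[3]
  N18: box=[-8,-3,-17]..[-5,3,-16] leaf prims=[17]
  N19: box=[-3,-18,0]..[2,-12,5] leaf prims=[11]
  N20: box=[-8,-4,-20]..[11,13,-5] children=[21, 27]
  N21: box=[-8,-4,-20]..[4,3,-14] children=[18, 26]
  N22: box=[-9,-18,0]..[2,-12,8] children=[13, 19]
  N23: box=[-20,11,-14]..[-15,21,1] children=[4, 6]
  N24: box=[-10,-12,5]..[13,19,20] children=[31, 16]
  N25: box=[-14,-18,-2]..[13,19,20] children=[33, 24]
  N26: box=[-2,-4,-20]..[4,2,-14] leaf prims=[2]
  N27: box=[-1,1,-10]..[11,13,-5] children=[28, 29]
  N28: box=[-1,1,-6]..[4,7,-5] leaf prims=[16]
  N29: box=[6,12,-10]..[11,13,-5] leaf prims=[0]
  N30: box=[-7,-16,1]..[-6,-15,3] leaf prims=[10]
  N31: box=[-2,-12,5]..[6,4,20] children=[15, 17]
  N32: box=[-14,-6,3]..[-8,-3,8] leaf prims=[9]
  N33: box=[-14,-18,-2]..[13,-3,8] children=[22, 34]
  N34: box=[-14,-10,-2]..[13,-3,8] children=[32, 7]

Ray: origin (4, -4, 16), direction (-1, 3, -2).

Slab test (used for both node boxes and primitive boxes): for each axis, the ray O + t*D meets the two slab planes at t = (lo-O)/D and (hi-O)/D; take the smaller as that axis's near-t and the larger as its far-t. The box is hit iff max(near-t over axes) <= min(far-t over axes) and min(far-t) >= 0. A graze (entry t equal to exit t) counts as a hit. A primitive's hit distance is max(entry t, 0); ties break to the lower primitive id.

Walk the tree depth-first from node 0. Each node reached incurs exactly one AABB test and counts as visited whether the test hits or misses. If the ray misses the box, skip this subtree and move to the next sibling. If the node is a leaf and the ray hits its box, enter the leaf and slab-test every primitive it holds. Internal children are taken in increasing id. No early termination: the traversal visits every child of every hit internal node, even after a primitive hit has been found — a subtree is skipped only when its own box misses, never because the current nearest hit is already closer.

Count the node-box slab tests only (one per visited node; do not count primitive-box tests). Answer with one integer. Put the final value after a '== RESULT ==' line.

Traverse from the root:
N0 x:[-9,24] y:[-14/3,25/3] z:[-2,18] -> hit [-2,25/3], descend [9, 25]
  N9 x:[-7,24] y:[0,25/3] z:[15/2,18] -> hit [15/2,25/3], descend [20, 23]
    N20 x:[-7,12] y:[0,17/3] z:[21/2,18] -> miss, prune
    N23 x:[19,24] y:[5,25/3] z:[15/2,15] -> miss, prune
  N25 x:[-9,18] y:[-14/3,23/3] z:[-2,9] -> hit [-2,23/3], descend [24, 33]
    N24 x:[-9,14] y:[-8/3,23/3] z:[-2,11/2] -> hit [-2,11/2], descend [16, 31]
      N16 x:[-9,14] y:[16/3,23/3] z:[-1,3/2] -> miss, prune
      N31 x:[-2,6] y:[-8/3,8/3] z:[-2,11/2] -> hit [-2,8/3], descend [15, 17]
        N15 x:[1,6] y:[0,8/3] z:[3/2,11/2] -> hit [3/2,8/3], descend [5, 11]
          N5 x:[4,5] y:[0,2] z:[3/2,5/2] -> miss, prune
          N11 x:[1,6] y:[1,8/3] z:[5/2,11/2] -> hit [5/2,8/3] leaf, test {P15@t=5/2}
        N17 x:[-2,3] y:[-8/3,-2/3] z:[-2,1] -> miss, prune
    N33 x:[-9,18] y:[-14/3,1/3] z:[4,9] -> miss, prune

Summary -> nodes [0, 9, 20, 23, 25, 24, 16, 31, 15, 5, 11, 17, 33]; box-tests=13; leaf-entries=1; first=P15

== RESULT ==
13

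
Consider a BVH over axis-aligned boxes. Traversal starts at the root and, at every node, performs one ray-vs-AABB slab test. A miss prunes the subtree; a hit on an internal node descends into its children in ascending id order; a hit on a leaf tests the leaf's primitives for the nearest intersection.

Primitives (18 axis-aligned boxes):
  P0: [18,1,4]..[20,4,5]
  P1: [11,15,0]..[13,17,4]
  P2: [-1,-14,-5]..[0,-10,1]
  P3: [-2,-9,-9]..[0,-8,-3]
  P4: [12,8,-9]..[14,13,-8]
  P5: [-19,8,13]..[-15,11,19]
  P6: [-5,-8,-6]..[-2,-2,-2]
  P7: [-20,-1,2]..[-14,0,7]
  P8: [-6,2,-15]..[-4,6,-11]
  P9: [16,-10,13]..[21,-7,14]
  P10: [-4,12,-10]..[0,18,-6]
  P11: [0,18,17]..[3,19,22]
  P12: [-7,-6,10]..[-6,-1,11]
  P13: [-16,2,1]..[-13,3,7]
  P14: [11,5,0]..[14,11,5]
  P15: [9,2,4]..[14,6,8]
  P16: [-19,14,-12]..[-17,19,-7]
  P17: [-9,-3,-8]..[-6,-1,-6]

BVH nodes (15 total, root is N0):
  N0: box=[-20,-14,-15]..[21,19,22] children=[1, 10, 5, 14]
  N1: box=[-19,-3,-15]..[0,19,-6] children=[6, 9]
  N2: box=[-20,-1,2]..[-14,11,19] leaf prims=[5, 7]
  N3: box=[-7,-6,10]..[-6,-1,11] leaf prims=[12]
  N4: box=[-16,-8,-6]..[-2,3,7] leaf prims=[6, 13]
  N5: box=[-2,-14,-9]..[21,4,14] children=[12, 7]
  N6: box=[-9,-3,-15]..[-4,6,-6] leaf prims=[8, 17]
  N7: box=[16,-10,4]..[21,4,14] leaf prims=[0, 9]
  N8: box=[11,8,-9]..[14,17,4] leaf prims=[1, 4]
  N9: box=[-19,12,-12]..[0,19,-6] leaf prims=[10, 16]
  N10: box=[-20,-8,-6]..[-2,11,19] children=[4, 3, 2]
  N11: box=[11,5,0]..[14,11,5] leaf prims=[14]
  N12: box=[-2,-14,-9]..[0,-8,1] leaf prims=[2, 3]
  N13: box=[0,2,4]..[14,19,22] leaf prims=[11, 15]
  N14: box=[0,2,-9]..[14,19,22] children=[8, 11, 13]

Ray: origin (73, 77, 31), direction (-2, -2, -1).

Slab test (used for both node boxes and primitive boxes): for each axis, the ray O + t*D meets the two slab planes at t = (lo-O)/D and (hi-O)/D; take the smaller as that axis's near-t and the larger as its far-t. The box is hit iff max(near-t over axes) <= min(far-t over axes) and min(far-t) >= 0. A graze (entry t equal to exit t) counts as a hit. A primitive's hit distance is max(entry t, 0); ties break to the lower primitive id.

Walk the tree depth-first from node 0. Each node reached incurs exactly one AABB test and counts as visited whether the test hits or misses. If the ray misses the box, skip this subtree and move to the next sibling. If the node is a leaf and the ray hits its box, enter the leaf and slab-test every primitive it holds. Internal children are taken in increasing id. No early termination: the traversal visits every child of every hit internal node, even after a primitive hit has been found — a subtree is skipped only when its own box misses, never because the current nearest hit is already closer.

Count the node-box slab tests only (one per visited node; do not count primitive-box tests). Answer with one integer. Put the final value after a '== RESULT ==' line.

Traverse from the root:
N0 x:[26,93/2] y:[29,91/2] z:[9,46] -> hit [29,91/2], descend [1, 5, 10, 14]
  N1 x:[73/2,46] y:[29,40] z:[37,46] -> hit [37,40], descend [6, 9]
    N6 x:[77/2,41] y:[71/2,40] z:[37,46] -> hit [77/2,40] leaf, test {P8(miss), P17(miss)}
    N9 x:[73/2,46] y:[29,65/2] z:[37,43] -> miss, prune
  N5 x:[26,75/2] y:[73/2,91/2] z:[17,40] -> hit [73/2,75/2], descend [7, 12]
    N7 x:[26,57/2] y:[73/2,87/2] z:[17,27] -> miss, prune
    N12 x:[73/2,75/2] y:[85/2,91/2] z:[30,40] -> miss, prune
  N10 x:[75/2,93/2] y:[33,85/2] z:[12,37] -> miss, prune
  N14 x:[59/2,73/2] y:[29,75/2] z:[9,40] -> hit [59/2,73/2], descend [8, 11, 13]
    N8 x:[59/2,31] y:[30,69/2] z:[27,40] -> hit [30,31] leaf, test {P1@t=30, P4(miss)}
    N11 x:[59/2,31] y:[33,36] z:[26,31] -> miss, prune
    N13 x:[59/2,73/2] y:[29,75/2] z:[9,27] -> miss, prune

Summary -> nodes [0, 1, 6, 9, 5, 7, 12, 10, 14, 8, 11, 13]; box-tests=12; leaf-entries=2; first=P1

== RESULT ==
12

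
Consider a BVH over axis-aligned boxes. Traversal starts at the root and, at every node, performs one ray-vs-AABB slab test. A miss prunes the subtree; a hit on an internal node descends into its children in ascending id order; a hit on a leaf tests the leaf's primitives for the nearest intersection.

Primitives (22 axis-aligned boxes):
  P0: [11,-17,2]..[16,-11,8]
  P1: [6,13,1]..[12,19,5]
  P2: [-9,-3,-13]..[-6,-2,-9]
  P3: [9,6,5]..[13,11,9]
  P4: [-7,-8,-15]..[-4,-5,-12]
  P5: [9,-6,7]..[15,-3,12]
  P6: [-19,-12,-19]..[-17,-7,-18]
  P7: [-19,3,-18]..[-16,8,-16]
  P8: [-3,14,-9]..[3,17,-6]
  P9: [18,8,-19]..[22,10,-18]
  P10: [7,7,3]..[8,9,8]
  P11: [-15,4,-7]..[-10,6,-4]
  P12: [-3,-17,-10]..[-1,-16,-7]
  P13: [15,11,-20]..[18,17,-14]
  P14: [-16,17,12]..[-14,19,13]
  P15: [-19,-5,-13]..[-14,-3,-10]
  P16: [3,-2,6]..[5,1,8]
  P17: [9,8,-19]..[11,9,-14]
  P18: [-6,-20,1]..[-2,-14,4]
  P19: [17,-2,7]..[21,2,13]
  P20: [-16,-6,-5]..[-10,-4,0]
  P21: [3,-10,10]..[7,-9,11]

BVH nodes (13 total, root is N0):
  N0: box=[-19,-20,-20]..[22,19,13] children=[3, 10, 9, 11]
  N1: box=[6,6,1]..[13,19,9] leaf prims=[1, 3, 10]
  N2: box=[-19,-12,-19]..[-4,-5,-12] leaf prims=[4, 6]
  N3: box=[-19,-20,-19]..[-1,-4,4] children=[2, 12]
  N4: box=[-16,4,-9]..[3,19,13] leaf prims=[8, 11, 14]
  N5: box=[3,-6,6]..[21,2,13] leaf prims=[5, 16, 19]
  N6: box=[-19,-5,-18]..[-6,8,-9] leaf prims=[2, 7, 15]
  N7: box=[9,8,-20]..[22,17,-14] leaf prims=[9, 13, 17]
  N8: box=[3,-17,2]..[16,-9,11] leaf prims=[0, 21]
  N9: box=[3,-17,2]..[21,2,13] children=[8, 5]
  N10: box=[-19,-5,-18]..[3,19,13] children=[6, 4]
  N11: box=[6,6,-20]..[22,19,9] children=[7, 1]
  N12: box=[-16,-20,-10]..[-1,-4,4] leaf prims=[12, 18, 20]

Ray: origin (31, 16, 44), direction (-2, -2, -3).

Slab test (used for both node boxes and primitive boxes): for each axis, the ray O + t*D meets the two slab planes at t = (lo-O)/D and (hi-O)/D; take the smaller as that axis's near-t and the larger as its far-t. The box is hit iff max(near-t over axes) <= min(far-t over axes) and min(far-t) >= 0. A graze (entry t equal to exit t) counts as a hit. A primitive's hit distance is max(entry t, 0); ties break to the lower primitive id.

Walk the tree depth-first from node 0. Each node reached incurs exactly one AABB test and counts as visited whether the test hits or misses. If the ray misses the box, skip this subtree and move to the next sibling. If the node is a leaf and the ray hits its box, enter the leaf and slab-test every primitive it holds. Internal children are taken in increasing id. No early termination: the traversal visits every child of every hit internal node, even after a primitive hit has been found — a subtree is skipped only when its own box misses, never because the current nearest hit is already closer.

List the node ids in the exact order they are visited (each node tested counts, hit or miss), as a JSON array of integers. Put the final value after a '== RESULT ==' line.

Trace the traversal:
N0 x:[9/2,25] y:[-3/2,18] z:[31/3,64/3] -> hit [31/3,18], descend [3, 9, 10, 11]
  N3 x:[16,25] y:[10,18] z:[40/3,21] -> hit [16,18], descend [2, 12]
    N2 x:[35/2,25] y:[21/2,14] z:[56/3,21] -> miss, prune
    N12 x:[16,47/2] y:[10,18] z:[40/3,18] -> hit [16,18] leaf, test {P12(miss), P18(miss), P20(miss)}
  N9 x:[5,14] y:[7,33/2] z:[31/3,14] -> hit [31/3,14], descend [5, 8]
    N5 x:[5,14] y:[7,11] z:[31/3,38/3] -> hit [31/3,11] leaf, test {P5@t=32/3, P16(miss), P19(miss)}
    N8 x:[15/2,14] y:[25/2,33/2] z:[11,14] -> hit [25/2,14] leaf, test {P0(miss), P21(miss)}
  N10 x:[14,25] y:[-3/2,21/2] z:[31/3,62/3] -> miss, prune
  N11 x:[9/2,25/2] y:[-3/2,5] z:[35/3,64/3] -> miss, prune

Summary -> nodes [0, 3, 2, 12, 9, 5, 8, 10, 11]; box-tests=9; leaf-entries=3; first=P5

== RESULT ==
[0, 3, 2, 12, 9, 5, 8, 10, 11]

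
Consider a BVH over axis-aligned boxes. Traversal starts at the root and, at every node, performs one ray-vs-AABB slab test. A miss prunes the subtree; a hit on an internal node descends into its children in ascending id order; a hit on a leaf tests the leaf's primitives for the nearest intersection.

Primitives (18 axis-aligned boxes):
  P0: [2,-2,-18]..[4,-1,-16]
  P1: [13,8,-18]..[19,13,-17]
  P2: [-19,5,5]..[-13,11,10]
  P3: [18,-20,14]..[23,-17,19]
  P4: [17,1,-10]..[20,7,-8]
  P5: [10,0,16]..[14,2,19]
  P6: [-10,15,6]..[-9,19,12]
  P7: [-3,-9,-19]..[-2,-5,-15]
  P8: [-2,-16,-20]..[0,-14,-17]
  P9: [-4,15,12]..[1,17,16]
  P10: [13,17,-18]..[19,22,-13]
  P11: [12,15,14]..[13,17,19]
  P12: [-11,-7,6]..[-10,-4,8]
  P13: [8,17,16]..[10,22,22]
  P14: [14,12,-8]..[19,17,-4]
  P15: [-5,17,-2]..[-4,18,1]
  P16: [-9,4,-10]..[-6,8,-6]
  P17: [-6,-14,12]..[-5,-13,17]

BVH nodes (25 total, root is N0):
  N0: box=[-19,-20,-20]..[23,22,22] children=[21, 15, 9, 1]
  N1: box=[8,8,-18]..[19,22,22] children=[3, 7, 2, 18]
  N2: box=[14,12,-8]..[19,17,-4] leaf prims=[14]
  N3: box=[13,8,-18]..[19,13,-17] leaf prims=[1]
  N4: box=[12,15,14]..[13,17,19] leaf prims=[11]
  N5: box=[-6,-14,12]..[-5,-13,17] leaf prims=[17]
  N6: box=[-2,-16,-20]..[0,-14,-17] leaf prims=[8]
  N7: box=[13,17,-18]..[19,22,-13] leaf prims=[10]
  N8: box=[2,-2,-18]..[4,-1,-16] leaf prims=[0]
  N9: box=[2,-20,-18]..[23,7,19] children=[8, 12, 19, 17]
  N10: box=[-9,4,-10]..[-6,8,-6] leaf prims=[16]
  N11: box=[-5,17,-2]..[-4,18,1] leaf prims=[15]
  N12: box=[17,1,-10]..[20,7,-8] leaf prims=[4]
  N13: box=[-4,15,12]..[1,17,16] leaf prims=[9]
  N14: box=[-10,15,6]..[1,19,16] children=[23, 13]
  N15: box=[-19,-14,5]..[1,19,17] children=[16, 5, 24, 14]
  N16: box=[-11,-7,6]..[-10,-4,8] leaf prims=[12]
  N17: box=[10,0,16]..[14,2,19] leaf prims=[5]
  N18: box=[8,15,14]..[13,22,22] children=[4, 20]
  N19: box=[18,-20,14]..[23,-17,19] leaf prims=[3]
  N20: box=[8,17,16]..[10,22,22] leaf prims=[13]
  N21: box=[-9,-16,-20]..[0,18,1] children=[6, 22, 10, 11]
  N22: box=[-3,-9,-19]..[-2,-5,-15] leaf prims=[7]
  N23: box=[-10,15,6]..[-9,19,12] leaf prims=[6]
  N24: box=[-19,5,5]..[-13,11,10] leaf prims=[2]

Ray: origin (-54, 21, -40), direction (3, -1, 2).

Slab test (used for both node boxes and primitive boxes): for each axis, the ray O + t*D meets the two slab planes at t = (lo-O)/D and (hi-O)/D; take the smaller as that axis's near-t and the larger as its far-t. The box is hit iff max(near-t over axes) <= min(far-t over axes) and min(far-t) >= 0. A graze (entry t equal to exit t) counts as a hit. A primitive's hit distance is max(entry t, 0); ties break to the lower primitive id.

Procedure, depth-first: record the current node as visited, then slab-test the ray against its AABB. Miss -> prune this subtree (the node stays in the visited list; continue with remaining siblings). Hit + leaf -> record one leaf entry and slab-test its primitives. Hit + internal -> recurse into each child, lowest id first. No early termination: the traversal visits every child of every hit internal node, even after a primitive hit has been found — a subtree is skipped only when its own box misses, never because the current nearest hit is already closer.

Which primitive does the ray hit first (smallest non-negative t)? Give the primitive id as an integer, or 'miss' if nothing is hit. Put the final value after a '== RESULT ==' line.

Trace the traversal:
N0 x:[35/3,77/3] y:[-1,41] z:[10,31] -> hit [35/3,77/3], descend [1, 9, 15, 21]
  N1 x:[62/3,73/3] y:[-1,13] z:[11,31] -> miss, prune
  N9 x:[56/3,77/3] y:[14,41] z:[11,59/2] -> hit [56/3,77/3], descend [8, 12, 17, 19]
    N8 x:[56/3,58/3] y:[22,23] z:[11,12] -> miss, prune
    N12 x:[71/3,74/3] y:[14,20] z:[15,16] -> miss, prune
    N17 x:[64/3,68/3] y:[19,21] z:[28,59/2] -> miss, prune
    N19 x:[24,77/3] y:[38,41] z:[27,59/2] -> miss, prune
  N15 x:[35/3,55/3] y:[2,35] z:[45/2,57/2] -> miss, prune
  N21 x:[15,18] y:[3,37] z:[10,41/2] -> hit [15,18], descend [6, 10, 11, 22]
    N6 x:[52/3,18] y:[35,37] z:[10,23/2] -> miss, prune
    N10 x:[15,16] y:[13,17] z:[15,17] -> hit [15,16] leaf, test {P16@t=15}
    N11 x:[49/3,50/3] y:[3,4] z:[19,41/2] -> miss, prune
    N22 x:[17,52/3] y:[26,30] z:[21/2,25/2] -> miss, prune

Summary -> nodes [0, 1, 9, 8, 12, 17, 19, 15, 21, 6, 10, 11, 22]; box-tests=13; leaf-entries=1; first=P16

== RESULT ==
16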